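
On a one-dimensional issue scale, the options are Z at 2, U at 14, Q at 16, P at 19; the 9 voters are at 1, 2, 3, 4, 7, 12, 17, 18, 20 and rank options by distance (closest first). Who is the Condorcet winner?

With single-peaked preferences on a line, the Condorcet winner is the candidate closest to the median voter.
The median voter (position 7) is closest to Z at 2.
Check: Z vs Q — voters closer to Z: 5 of 9.

Z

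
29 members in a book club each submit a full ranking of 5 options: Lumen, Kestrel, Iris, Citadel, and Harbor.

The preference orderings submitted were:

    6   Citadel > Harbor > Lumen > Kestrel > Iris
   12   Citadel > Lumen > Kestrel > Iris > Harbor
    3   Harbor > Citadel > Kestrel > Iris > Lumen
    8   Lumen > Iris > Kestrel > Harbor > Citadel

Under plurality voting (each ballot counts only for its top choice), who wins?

First-place vote totals:
  Lumen: 8
  Kestrel: 0
  Iris: 0
  Citadel: 18
  Harbor: 3
Citadel has the most first-place votes.

Citadel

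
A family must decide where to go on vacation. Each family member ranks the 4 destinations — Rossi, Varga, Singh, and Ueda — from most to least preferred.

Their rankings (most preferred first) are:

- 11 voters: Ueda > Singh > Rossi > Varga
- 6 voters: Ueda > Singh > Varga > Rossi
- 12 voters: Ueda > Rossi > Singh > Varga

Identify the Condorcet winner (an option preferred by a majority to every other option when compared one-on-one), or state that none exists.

Head-to-head results (29 voters total):
Rossi vs Varga: Rossi wins 23–6.
Rossi vs Singh: Singh wins 17–12.
Rossi vs Ueda: Ueda wins 29–0.
Varga vs Singh: Singh wins 29–0.
Varga vs Ueda: Ueda wins 29–0.
Singh vs Ueda: Ueda wins 29–0.
Ueda beats each rival — Rossi (29–0), Varga (29–0), Singh (29–0) — so Ueda is the Condorcet winner.

Ueda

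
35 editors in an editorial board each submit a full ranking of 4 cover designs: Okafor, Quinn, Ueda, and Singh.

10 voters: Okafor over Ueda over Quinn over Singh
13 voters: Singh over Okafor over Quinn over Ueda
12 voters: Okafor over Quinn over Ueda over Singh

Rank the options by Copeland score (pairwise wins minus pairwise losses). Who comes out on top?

Pairwise results:
  Okafor vs Quinn: Okafor wins 35–0.
  Okafor vs Ueda: Okafor wins 35–0.
  Okafor vs Singh: Okafor wins 22–13.
  Quinn vs Ueda: Quinn wins 25–10.
  Quinn vs Singh: Quinn wins 22–13.
  Ueda vs Singh: Ueda wins 22–13.
Copeland scores (wins − losses):
  Okafor: 3 − 0 = 3
  Quinn: 2 − 1 = 1
  Ueda: 1 − 2 = -1
  Singh: 0 − 3 = -3
Okafor has the best Copeland score.

Okafor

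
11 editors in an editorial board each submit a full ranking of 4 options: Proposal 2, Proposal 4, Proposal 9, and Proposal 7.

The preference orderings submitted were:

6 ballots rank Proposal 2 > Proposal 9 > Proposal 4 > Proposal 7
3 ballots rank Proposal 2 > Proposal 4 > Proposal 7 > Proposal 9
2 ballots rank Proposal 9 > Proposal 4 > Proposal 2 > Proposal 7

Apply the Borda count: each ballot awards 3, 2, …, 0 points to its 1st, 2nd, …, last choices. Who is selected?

Proposal 2

Borda scores:
  Proposal 2: 6·3 + 3·3 + 2·1 = 29
  Proposal 4: 6·1 + 3·2 + 2·2 = 16
  Proposal 9: 6·2 + 3·0 + 2·3 = 18
  Proposal 7: 6·0 + 3·1 + 2·0 = 3
Proposal 2 has the highest total.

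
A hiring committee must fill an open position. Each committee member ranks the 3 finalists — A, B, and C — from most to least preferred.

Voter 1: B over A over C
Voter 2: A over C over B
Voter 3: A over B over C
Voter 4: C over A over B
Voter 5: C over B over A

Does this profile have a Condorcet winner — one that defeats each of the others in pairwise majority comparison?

Yes

Head-to-head results (5 voters total):
A vs B: A wins 3–2.
A vs C: A wins 3–2.
B vs C: C wins 3–2.
A beats each rival — B (3–2), C (3–2) — so A is the Condorcet winner.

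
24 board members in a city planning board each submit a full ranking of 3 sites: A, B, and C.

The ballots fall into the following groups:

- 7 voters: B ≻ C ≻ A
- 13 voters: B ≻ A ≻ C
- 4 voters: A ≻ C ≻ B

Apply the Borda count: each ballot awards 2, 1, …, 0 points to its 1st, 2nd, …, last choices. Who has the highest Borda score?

B

Borda scores:
  A: 7·0 + 13·1 + 4·2 = 21
  B: 7·2 + 13·2 + 4·0 = 40
  C: 7·1 + 13·0 + 4·1 = 11
B has the highest total.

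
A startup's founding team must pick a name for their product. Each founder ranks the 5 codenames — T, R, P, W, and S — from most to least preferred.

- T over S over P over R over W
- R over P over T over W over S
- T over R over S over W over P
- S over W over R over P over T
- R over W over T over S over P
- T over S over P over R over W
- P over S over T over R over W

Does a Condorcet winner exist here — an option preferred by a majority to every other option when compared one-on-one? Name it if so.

Head-to-head results (7 voters total):
T vs R: T wins 4–3.
T vs P: T wins 4–3.
T vs W: T wins 5–2.
T vs S: T wins 5–2.
R vs P: R wins 4–3.
R vs W: R wins 6–1.
R vs S: S wins 4–3.
P vs W: P wins 4–3.
P vs S: S wins 5–2.
W vs S: S wins 5–2.
T beats each rival — R (4–3), P (4–3), W (5–2), S (5–2) — so T is the Condorcet winner.

T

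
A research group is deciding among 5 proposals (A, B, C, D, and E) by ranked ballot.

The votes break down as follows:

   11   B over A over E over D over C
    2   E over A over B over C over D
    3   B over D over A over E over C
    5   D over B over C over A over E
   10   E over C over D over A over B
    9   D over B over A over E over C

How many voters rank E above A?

Ballots ranking E above A: 2+10 = 12.
Ballots ranking A above E: 11+3+5+9 = 28.
So 12 of 40 voters prefer E to A.

12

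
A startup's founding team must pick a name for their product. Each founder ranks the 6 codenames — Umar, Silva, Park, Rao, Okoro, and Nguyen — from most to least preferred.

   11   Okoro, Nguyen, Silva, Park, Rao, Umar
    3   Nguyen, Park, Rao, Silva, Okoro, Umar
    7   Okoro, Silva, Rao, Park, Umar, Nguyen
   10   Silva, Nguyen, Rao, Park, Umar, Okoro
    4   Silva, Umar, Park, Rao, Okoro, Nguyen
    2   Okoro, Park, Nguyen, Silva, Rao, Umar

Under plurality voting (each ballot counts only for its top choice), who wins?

Okoro

First-place vote totals:
  Umar: 0
  Silva: 14
  Park: 0
  Rao: 0
  Okoro: 20
  Nguyen: 3
Okoro has the most first-place votes.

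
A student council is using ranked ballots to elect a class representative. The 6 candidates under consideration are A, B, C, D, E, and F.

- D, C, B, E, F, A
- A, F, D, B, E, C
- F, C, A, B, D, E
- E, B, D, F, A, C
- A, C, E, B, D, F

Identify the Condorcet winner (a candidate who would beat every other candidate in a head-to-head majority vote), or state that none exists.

Head-to-head results (5 voters total):
A vs B: A wins 3–2.
A vs C: A wins 3–2.
A vs D: A wins 3–2.
A vs E: A wins 3–2.
A vs F: F wins 3–2.
B vs C: C wins 3–2.
B vs D: B wins 3–2.
B vs E: B wins 3–2.
B vs F: B wins 3–2.
C vs D: D wins 3–2.
C vs E: C wins 3–2.
C vs F: F wins 3–2.
D vs E: D wins 3–2.
D vs F: D wins 3–2.
E vs F: E wins 3–2.
No candidate beats all others: A beats B beats F beats A, a majority cycle.

No Condorcet winner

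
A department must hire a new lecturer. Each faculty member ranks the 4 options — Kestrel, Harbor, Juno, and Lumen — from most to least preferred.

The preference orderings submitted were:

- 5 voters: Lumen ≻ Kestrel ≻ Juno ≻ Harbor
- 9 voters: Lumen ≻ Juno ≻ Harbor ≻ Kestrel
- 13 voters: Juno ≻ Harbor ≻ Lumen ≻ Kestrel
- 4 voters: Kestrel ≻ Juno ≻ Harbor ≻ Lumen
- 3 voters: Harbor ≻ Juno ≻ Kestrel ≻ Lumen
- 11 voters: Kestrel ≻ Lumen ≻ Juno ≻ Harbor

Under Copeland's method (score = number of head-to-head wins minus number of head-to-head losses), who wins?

Lumen

Pairwise results:
  Kestrel vs Harbor: Harbor wins 25–20.
  Kestrel vs Juno: Juno wins 25–20.
  Kestrel vs Lumen: Lumen wins 27–18.
  Harbor vs Juno: Juno wins 42–3.
  Harbor vs Lumen: Lumen wins 25–20.
  Juno vs Lumen: Lumen wins 25–20.
Copeland scores (wins − losses):
  Kestrel: 0 − 3 = -3
  Harbor: 1 − 2 = -1
  Juno: 2 − 1 = 1
  Lumen: 3 − 0 = 3
Lumen has the best Copeland score.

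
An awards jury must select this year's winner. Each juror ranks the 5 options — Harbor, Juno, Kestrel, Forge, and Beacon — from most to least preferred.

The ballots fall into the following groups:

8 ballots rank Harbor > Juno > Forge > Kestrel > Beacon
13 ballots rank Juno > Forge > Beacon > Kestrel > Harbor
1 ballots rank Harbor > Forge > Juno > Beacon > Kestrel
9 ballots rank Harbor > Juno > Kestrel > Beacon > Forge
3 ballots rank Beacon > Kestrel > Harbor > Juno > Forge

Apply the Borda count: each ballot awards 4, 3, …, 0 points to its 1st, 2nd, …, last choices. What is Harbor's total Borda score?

78

Borda scores:
  Harbor: 8·4 + 13·0 + 4 + 9·4 + 3·2 = 78
  Juno: 8·3 + 13·4 + 2 + 9·3 + 3·1 = 108
  Kestrel: 8·1 + 13·1 + 0 + 9·2 + 3·3 = 48
  Forge: 8·2 + 13·3 + 3 + 9·0 + 3·0 = 58
  Beacon: 8·0 + 13·2 + 1 + 9·1 + 3·4 = 48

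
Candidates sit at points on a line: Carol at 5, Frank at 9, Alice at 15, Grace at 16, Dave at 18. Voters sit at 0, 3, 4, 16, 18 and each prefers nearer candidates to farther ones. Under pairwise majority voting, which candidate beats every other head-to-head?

Carol

With single-peaked preferences on a line, the Condorcet winner is the candidate closest to the median voter.
The median voter (position 4) is closest to Carol at 5.
Check: Carol vs Dave — voters closer to Carol: 3 of 5.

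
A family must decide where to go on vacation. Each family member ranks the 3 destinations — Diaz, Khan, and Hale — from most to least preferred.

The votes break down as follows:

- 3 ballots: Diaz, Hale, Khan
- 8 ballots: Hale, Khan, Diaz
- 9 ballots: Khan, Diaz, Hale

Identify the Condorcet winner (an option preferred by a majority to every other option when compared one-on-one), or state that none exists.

None — there is no Condorcet winner

Head-to-head results (20 voters total):
Diaz vs Khan: Khan wins 17–3.
Diaz vs Hale: Diaz wins 12–8.
Khan vs Hale: Hale wins 11–9.
No candidate beats all others: Diaz beats Hale beats Khan beats Diaz, a majority cycle.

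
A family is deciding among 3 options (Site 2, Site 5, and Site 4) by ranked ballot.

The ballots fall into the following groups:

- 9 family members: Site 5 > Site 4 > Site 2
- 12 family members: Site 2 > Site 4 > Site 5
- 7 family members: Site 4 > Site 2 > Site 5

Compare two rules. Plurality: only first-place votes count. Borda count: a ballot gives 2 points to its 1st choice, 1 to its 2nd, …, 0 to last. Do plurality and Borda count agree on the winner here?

No

Plurality first-place counts: Site 2 12, Site 5 9, Site 4 7 → Site 2.
Borda totals: Site 2 31, Site 5 18, Site 4 35 → Site 4.
The two rules disagree: plurality picks Site 2, Borda picks Site 4.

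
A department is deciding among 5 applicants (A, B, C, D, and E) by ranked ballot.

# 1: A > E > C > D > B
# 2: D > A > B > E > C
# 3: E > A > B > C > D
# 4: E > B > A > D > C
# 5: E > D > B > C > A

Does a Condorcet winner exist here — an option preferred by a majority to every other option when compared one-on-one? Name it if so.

Head-to-head results (5 voters total):
A vs B: A wins 3–2.
A vs C: A wins 4–1.
A vs D: A wins 3–2.
A vs E: E wins 3–2.
B vs C: B wins 4–1.
B vs D: D wins 3–2.
B vs E: E wins 4–1.
C vs D: D wins 3–2.
C vs E: E wins 5–0.
D vs E: E wins 4–1.
E beats each rival — A (3–2), B (4–1), C (5–0), D (4–1) — so E is the Condorcet winner.

E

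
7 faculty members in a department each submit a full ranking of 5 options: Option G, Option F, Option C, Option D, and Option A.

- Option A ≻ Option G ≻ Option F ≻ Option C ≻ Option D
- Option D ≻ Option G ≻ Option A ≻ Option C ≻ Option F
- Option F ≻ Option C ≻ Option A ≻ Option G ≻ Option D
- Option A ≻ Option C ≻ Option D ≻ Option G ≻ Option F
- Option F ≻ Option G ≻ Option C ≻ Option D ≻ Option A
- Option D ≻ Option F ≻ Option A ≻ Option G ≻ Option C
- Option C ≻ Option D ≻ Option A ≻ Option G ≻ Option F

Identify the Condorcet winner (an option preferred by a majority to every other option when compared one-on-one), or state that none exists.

Head-to-head results (7 voters total):
Option G vs Option F: Option G wins 4–3.
Option G vs Option C: Option G wins 4–3.
Option G vs Option D: Option D wins 4–3.
Option G vs Option A: Option A wins 5–2.
Option F vs Option C: Option F wins 4–3.
Option F vs Option D: Option D wins 4–3.
Option F vs Option A: Option A wins 4–3.
Option C vs Option D: Option C wins 5–2.
Option C vs Option A: Option A wins 4–3.
Option D vs Option A: Option D wins 4–3.
No candidate beats all others: Option G beats Option C beats Option D beats Option G, a majority cycle.

No Condorcet winner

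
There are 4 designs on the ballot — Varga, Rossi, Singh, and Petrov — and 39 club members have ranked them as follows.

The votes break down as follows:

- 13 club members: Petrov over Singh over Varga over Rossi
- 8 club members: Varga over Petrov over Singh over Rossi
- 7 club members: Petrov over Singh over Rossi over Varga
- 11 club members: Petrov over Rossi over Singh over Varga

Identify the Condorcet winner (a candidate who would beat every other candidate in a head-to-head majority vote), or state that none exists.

Head-to-head results (39 voters total):
Varga vs Rossi: Varga wins 21–18.
Varga vs Singh: Singh wins 31–8.
Varga vs Petrov: Petrov wins 31–8.
Rossi vs Singh: Singh wins 28–11.
Rossi vs Petrov: Petrov wins 39–0.
Singh vs Petrov: Petrov wins 39–0.
Petrov beats each rival — Varga (31–8), Rossi (39–0), Singh (39–0) — so Petrov is the Condorcet winner.

Petrov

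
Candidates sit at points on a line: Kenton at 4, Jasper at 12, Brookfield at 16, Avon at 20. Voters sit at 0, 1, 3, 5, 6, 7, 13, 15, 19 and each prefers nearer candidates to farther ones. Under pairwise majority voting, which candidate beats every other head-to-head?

Kenton

With single-peaked preferences on a line, the Condorcet winner is the candidate closest to the median voter.
The median voter (position 6) is closest to Kenton at 4.
Check: Kenton vs Jasper — voters closer to Kenton: 6 of 9.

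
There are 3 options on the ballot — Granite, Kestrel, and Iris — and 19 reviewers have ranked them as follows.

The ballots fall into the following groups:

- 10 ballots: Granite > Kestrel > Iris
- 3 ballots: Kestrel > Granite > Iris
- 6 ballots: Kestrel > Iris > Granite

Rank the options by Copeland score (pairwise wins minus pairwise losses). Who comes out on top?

Pairwise results:
  Granite vs Kestrel: Granite wins 10–9.
  Granite vs Iris: Granite wins 13–6.
  Kestrel vs Iris: Kestrel wins 19–0.
Copeland scores (wins − losses):
  Granite: 2 − 0 = 2
  Kestrel: 1 − 1 = 0
  Iris: 0 − 2 = -2
Granite has the best Copeland score.

Granite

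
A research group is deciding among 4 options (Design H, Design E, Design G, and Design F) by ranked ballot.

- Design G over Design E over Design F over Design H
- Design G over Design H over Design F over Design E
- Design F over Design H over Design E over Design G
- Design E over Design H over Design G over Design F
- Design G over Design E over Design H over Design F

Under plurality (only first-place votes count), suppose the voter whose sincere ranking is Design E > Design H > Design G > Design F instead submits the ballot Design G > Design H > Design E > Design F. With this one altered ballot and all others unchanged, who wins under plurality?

First-place totals with the altered ballot: Design H 0, Design E 0, Design G 4, Design F 1.
The winner is unchanged: still Design G.

Design G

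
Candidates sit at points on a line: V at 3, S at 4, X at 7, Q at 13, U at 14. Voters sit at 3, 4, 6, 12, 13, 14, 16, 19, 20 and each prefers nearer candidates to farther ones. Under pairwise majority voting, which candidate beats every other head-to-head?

With single-peaked preferences on a line, the Condorcet winner is the candidate closest to the median voter.
The median voter (position 13) is closest to Q at 13.
Check: Q vs V — voters closer to Q: 6 of 9.

Q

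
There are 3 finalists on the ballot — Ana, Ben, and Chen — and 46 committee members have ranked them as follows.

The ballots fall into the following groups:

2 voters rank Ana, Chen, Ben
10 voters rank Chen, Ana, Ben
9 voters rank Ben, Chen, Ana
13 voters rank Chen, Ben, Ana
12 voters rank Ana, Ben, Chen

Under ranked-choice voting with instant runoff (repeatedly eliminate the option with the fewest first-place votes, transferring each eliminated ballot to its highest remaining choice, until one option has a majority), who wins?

Chen

Round 1: Chen 23, Ana 14, Ben 9. Ben has the fewest and is eliminated.
Round 2: Chen 32, Ana 14. Chen has a majority.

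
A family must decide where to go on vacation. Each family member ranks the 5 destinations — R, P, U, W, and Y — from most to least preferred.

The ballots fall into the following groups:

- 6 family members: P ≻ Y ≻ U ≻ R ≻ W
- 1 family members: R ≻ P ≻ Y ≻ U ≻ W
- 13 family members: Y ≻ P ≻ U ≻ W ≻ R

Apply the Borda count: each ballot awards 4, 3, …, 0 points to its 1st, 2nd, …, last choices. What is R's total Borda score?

10

Borda scores:
  R: 6·1 + 4 + 13·0 = 10
  P: 6·4 + 3 + 13·3 = 66
  U: 6·2 + 1 + 13·2 = 39
  W: 6·0 + 0 + 13·1 = 13
  Y: 6·3 + 2 + 13·4 = 72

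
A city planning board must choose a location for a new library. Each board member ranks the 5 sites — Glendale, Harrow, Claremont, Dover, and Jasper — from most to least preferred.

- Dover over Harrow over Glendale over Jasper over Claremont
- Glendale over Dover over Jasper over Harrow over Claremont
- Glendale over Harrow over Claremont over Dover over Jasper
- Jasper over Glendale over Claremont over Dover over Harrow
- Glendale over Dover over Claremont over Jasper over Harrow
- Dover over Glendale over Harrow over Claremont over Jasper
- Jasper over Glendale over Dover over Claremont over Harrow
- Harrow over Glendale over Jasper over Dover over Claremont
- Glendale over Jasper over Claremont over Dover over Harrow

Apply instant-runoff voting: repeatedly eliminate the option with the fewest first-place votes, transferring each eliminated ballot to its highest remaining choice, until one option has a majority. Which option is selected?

Glendale

Round 1: Glendale 4, Dover 2, Jasper 2, Harrow 1, Claremont 0. Claremont has the fewest and is eliminated.
Round 2: Glendale 4, Dover 2, Jasper 2, Harrow 1. Harrow has the fewest and is eliminated.
Round 3: Glendale 5, Dover 2, Jasper 2. Glendale has a majority.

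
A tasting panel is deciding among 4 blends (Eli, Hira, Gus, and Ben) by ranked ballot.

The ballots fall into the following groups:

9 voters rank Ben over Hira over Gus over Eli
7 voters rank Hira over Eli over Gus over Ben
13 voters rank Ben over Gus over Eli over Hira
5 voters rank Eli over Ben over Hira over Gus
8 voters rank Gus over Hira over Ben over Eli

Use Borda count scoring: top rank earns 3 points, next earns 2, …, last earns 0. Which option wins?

Ben

Borda scores:
  Eli: 9·0 + 7·2 + 13·1 + 5·3 + 8·0 = 42
  Hira: 9·2 + 7·3 + 13·0 + 5·1 + 8·2 = 60
  Gus: 9·1 + 7·1 + 13·2 + 5·0 + 8·3 = 66
  Ben: 9·3 + 7·0 + 13·3 + 5·2 + 8·1 = 84
Ben has the highest total.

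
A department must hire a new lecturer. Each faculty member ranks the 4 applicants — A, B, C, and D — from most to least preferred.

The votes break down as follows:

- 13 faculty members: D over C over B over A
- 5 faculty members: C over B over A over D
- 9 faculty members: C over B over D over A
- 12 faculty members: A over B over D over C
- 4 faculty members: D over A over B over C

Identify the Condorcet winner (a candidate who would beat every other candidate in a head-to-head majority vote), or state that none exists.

Head-to-head results (43 voters total):
A vs B: B wins 27–16.
A vs C: C wins 27–16.
A vs D: D wins 26–17.
B vs C: C wins 27–16.
B vs D: B wins 26–17.
C vs D: D wins 29–14.
No candidate beats all others: B beats D beats C beats B, a majority cycle.

None — there is no Condorcet winner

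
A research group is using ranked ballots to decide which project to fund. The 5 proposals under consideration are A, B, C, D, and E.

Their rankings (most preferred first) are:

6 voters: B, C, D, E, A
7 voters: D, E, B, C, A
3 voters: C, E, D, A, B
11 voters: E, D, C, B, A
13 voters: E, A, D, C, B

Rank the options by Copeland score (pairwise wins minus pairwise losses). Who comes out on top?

Pairwise results:
  A vs B: B wins 24–16.
  A vs C: C wins 27–13.
  A vs D: D wins 27–13.
  A vs E: E wins 40–0.
  B vs C: C wins 27–13.
  B vs D: D wins 34–6.
  B vs E: E wins 34–6.
  C vs D: D wins 31–9.
  C vs E: E wins 31–9.
  D vs E: E wins 27–13.
Copeland scores (wins − losses):
  A: 0 − 4 = -4
  B: 1 − 3 = -2
  C: 2 − 2 = 0
  D: 3 − 1 = 2
  E: 4 − 0 = 4
E has the best Copeland score.

E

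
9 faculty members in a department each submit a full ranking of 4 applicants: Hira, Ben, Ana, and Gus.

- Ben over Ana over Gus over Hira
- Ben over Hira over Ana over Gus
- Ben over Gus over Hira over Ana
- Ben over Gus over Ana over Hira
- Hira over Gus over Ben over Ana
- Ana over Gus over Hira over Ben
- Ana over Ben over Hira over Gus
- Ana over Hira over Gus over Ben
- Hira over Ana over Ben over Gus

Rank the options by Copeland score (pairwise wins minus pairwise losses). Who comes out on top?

Pairwise results:
  Hira vs Ben: Ben wins 5–4.
  Hira vs Ana: Ana wins 5–4.
  Hira vs Gus: Hira wins 5–4.
  Ben vs Ana: Ben wins 5–4.
  Ben vs Gus: Ben wins 6–3.
  Ana vs Gus: Ana wins 6–3.
Copeland scores (wins − losses):
  Hira: 1 − 2 = -1
  Ben: 3 − 0 = 3
  Ana: 2 − 1 = 1
  Gus: 0 − 3 = -3
Ben has the best Copeland score.

Ben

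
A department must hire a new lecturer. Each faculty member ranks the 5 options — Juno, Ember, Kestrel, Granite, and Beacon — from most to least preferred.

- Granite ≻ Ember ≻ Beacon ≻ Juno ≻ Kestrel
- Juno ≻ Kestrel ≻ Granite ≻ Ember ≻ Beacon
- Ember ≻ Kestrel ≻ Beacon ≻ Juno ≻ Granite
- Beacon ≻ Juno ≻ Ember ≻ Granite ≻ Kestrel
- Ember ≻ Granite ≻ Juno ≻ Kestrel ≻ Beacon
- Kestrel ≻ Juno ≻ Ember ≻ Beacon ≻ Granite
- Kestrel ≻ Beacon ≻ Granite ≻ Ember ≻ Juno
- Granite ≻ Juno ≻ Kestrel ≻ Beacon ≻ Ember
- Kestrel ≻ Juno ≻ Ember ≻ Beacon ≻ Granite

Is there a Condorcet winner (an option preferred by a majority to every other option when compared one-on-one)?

Head-to-head results (9 voters total):
Juno vs Ember: Juno wins 5–4.
Juno vs Kestrel: Juno wins 5–4.
Juno vs Granite: Juno wins 5–4.
Juno vs Beacon: Juno wins 5–4.
Ember vs Kestrel: Kestrel wins 5–4.
Ember vs Granite: Ember wins 5–4.
Ember vs Beacon: Ember wins 6–3.
Kestrel vs Granite: Kestrel wins 5–4.
Kestrel vs Beacon: Kestrel wins 7–2.
Granite vs Beacon: Beacon wins 5–4.
Juno beats each rival — Ember (5–4), Kestrel (5–4), Granite (5–4), Beacon (5–4) — so Juno is the Condorcet winner.

Yes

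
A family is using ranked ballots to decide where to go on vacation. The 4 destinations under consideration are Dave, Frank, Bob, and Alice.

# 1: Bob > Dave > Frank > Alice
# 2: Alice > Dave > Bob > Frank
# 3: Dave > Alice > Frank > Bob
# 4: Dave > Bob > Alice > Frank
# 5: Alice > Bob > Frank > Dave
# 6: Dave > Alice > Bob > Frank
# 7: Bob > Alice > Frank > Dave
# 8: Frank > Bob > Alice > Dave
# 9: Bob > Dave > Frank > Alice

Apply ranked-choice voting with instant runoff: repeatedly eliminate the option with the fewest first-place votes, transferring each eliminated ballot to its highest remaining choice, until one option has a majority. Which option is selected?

Bob

Round 1: Dave 3, Bob 3, Alice 2, Frank 1. Frank has the fewest and is eliminated.
Round 2: Bob 4, Dave 3, Alice 2. Alice has the fewest and is eliminated.
Round 3: Bob 5, Dave 4. Bob has a majority.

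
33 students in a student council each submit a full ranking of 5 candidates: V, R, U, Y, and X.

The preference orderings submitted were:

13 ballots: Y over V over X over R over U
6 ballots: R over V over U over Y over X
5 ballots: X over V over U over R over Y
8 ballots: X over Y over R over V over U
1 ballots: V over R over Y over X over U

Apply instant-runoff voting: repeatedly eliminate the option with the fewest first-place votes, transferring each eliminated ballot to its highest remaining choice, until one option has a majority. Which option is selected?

Y

Round 1: Y 13, X 13, R 6, V 1, U 0. U has the fewest and is eliminated.
Round 2: Y 13, X 13, R 6, V 1. V has the fewest and is eliminated.
Round 3: Y 13, X 13, R 7. R has the fewest and is eliminated.
Round 4: Y 20, X 13. Y has a majority.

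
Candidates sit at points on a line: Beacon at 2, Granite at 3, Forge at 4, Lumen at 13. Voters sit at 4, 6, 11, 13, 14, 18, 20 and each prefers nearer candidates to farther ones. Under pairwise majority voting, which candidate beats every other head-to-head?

Lumen

With single-peaked preferences on a line, the Condorcet winner is the candidate closest to the median voter.
The median voter (position 13) is closest to Lumen at 13.
Check: Lumen vs Beacon — voters closer to Lumen: 5 of 7.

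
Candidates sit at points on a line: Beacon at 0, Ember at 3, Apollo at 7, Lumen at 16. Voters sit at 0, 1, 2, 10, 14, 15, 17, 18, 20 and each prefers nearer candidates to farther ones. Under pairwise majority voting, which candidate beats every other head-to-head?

Lumen

With single-peaked preferences on a line, the Condorcet winner is the candidate closest to the median voter.
The median voter (position 14) is closest to Lumen at 16.
Check: Lumen vs Beacon — voters closer to Lumen: 6 of 9.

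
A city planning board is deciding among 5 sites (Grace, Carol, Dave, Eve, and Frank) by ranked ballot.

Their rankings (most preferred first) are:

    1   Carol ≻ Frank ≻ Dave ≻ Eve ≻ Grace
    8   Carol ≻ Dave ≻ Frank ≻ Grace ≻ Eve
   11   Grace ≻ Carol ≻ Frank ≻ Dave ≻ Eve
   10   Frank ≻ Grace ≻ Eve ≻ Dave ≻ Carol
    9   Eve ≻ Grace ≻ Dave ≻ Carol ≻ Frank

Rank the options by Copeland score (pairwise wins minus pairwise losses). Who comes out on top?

Grace

Pairwise results:
  Grace vs Carol: Grace wins 30–9.
  Grace vs Dave: Grace wins 30–9.
  Grace vs Eve: Grace wins 29–10.
  Grace vs Frank: Grace wins 20–19.
  Carol vs Dave: Carol wins 20–19.
  Carol vs Eve: Carol wins 20–19.
  Carol vs Frank: Carol wins 29–10.
  Dave vs Eve: Dave wins 20–19.
  Dave vs Frank: Frank wins 22–17.
  Eve vs Frank: Frank wins 30–9.
Copeland scores (wins − losses):
  Grace: 4 − 0 = 4
  Carol: 3 − 1 = 2
  Dave: 1 − 3 = -2
  Eve: 0 − 4 = -4
  Frank: 2 − 2 = 0
Grace has the best Copeland score.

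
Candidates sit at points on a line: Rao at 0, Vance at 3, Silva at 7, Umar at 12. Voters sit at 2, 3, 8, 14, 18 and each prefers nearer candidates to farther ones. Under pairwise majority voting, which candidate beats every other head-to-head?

Silva

With single-peaked preferences on a line, the Condorcet winner is the candidate closest to the median voter.
The median voter (position 8) is closest to Silva at 7.
Check: Silva vs Vance — voters closer to Silva: 3 of 5.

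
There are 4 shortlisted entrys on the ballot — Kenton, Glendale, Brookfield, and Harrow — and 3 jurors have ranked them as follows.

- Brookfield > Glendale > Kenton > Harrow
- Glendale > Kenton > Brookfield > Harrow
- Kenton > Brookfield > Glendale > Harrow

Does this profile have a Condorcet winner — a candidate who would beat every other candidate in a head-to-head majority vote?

No

Head-to-head results (3 voters total):
Kenton vs Glendale: Glendale wins 2–1.
Kenton vs Brookfield: Kenton wins 2–1.
Kenton vs Harrow: Kenton wins 3–0.
Glendale vs Brookfield: Brookfield wins 2–1.
Glendale vs Harrow: Glendale wins 3–0.
Brookfield vs Harrow: Brookfield wins 3–0.
No candidate beats all others: Kenton beats Brookfield beats Glendale beats Kenton, a majority cycle.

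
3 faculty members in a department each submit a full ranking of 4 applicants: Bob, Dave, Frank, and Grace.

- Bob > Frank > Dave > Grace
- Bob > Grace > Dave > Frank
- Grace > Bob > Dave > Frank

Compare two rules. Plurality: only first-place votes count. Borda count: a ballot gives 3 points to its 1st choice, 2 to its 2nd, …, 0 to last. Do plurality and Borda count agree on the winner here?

Plurality first-place counts: Bob 2, Dave 0, Frank 0, Grace 1 → Bob.
Borda totals: Bob 8, Dave 3, Frank 2, Grace 5 → Bob.
The two rules agree on Bob.

Yes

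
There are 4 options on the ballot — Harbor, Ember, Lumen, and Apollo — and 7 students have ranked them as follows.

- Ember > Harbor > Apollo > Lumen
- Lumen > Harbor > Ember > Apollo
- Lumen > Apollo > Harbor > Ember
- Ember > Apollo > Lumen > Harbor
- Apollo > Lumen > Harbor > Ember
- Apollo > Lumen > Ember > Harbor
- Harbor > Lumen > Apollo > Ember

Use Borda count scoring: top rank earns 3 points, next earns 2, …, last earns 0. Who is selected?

Lumen

Borda scores:
  Harbor: 2 + 2 + 1 + 0 + 1 + 0 + 3 = 9
  Ember: 3 + 1 + 0 + 3 + 0 + 1 + 0 = 8
  Lumen: 0 + 3 + 3 + 1 + 2 + 2 + 2 = 13
  Apollo: 1 + 0 + 2 + 2 + 3 + 3 + 1 = 12
Lumen has the highest total.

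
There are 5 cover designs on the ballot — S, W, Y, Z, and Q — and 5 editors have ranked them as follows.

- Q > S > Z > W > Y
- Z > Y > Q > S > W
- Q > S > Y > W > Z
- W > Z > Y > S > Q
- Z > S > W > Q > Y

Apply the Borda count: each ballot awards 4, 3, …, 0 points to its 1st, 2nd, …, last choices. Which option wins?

Z

Borda scores:
  S: 3 + 1 + 3 + 1 + 3 = 11
  W: 1 + 0 + 1 + 4 + 2 = 8
  Y: 0 + 3 + 2 + 2 + 0 = 7
  Z: 2 + 4 + 0 + 3 + 4 = 13
  Q: 4 + 2 + 4 + 0 + 1 = 11
Z has the highest total.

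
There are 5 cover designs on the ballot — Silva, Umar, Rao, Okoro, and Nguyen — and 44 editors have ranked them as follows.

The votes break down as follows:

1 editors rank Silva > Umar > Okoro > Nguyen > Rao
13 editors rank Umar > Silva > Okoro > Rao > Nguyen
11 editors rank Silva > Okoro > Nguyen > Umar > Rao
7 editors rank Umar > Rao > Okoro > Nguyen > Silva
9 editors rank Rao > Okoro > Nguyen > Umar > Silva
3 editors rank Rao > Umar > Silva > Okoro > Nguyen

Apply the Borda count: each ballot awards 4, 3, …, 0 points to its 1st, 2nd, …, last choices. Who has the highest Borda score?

Umar

Borda scores:
  Silva: 4 + 13·3 + 11·4 + 7·0 + 9·0 + 3·2 = 93
  Umar: 3 + 13·4 + 11·1 + 7·4 + 9·1 + 3·3 = 112
  Rao: 0 + 13·1 + 11·0 + 7·3 + 9·4 + 3·4 = 82
  Okoro: 2 + 13·2 + 11·3 + 7·2 + 9·3 + 3·1 = 105
  Nguyen: 1 + 13·0 + 11·2 + 7·1 + 9·2 + 3·0 = 48
Umar has the highest total.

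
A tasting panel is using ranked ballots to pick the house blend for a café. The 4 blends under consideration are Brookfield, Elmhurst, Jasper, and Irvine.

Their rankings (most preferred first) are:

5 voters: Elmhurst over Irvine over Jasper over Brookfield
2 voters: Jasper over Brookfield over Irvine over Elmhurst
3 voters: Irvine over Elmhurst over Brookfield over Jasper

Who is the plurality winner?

First-place vote totals:
  Brookfield: 0
  Elmhurst: 5
  Jasper: 2
  Irvine: 3
Elmhurst has the most first-place votes.

Elmhurst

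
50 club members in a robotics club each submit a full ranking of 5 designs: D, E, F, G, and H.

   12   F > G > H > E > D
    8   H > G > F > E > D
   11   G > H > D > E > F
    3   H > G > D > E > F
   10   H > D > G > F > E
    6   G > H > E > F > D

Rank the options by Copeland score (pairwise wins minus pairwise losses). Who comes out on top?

G

Pairwise results:
  D vs E: E wins 26–24.
  D vs F: F wins 26–24.
  D vs G: G wins 40–10.
  D vs H: H wins 50–0.
  E vs F: F wins 30–20.
  E vs G: G wins 50–0.
  E vs H: H wins 50–0.
  F vs G: G wins 38–12.
  F vs H: H wins 38–12.
  G vs H: G wins 29–21.
Copeland scores (wins − losses):
  D: 0 − 4 = -4
  E: 1 − 3 = -2
  F: 2 − 2 = 0
  G: 4 − 0 = 4
  H: 3 − 1 = 2
G has the best Copeland score.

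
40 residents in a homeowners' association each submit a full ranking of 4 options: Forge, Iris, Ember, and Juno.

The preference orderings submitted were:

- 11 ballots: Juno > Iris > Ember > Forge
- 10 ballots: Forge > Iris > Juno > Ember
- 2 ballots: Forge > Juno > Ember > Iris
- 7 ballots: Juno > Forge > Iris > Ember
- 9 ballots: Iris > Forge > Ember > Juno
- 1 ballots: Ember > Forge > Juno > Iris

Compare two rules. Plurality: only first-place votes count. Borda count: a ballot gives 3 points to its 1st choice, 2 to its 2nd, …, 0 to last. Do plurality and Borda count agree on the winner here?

Plurality first-place counts: Forge 12, Iris 9, Ember 1, Juno 18 → Juno.
Borda totals: Forge 70, Iris 76, Ember 25, Juno 69 → Iris.
The two rules disagree: plurality picks Juno, Borda picks Iris.

No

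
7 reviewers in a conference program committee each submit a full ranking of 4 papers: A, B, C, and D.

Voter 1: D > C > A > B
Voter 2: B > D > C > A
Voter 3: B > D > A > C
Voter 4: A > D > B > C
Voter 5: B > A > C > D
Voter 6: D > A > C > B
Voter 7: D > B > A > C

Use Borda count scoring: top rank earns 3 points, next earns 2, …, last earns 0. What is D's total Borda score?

Borda scores:
  A: 1 + 0 + 1 + 3 + 2 + 2 + 1 = 10
  B: 0 + 3 + 3 + 1 + 3 + 0 + 2 = 12
  C: 2 + 1 + 0 + 0 + 1 + 1 + 0 = 5
  D: 3 + 2 + 2 + 2 + 0 + 3 + 3 = 15

15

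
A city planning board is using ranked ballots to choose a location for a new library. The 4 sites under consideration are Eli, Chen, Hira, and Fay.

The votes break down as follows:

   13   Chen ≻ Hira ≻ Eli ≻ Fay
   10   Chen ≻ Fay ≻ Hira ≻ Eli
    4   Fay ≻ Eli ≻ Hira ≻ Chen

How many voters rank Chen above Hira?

Ballots ranking Chen above Hira: 13+10 = 23.
Ballots ranking Hira above Chen: 4.
So 23 of 27 voters prefer Chen to Hira.

23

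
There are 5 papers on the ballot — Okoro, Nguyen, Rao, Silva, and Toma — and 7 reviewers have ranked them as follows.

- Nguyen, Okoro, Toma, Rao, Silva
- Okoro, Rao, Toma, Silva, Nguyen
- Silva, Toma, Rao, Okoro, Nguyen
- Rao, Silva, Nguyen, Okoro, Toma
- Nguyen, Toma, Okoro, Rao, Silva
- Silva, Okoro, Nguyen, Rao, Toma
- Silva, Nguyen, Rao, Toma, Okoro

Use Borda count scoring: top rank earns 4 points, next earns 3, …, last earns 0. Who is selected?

Silva

Borda scores:
  Okoro: 3 + 4 + 1 + 1 + 2 + 3 + 0 = 14
  Nguyen: 4 + 0 + 0 + 2 + 4 + 2 + 3 = 15
  Rao: 1 + 3 + 2 + 4 + 1 + 1 + 2 = 14
  Silva: 0 + 1 + 4 + 3 + 0 + 4 + 4 = 16
  Toma: 2 + 2 + 3 + 0 + 3 + 0 + 1 = 11
Silva has the highest total.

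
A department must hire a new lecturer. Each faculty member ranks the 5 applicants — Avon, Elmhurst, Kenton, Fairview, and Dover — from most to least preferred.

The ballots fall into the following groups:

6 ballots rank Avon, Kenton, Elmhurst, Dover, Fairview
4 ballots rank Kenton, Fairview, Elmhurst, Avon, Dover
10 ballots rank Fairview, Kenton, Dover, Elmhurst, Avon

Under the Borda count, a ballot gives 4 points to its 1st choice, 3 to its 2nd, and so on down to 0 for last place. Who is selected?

Borda scores:
  Avon: 6·4 + 4·1 + 10·0 = 28
  Elmhurst: 6·2 + 4·2 + 10·1 = 30
  Kenton: 6·3 + 4·4 + 10·3 = 64
  Fairview: 6·0 + 4·3 + 10·4 = 52
  Dover: 6·1 + 4·0 + 10·2 = 26
Kenton has the highest total.

Kenton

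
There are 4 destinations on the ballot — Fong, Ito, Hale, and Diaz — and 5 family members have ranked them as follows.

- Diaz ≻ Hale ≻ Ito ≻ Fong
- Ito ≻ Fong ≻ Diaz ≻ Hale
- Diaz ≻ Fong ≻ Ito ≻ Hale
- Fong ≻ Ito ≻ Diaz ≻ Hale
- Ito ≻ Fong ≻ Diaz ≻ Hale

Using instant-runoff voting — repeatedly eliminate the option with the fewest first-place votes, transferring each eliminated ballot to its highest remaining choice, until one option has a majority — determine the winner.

Ito

Round 1: Ito 2, Diaz 2, Fong 1, Hale 0. Hale has the fewest and is eliminated.
Round 2: Ito 2, Diaz 2, Fong 1. Fong has the fewest and is eliminated.
Round 3: Ito 3, Diaz 2. Ito has a majority.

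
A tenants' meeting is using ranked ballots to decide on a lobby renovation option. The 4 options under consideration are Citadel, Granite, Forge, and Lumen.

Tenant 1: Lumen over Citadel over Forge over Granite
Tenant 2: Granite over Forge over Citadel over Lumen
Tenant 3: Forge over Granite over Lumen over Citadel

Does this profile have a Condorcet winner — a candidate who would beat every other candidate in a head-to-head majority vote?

Head-to-head results (3 voters total):
Citadel vs Granite: Granite wins 2–1.
Citadel vs Forge: Forge wins 2–1.
Citadel vs Lumen: Lumen wins 2–1.
Granite vs Forge: Forge wins 2–1.
Granite vs Lumen: Granite wins 2–1.
Forge vs Lumen: Forge wins 2–1.
Forge beats each rival — Citadel (2–1), Granite (2–1), Lumen (2–1) — so Forge is the Condorcet winner.

Yes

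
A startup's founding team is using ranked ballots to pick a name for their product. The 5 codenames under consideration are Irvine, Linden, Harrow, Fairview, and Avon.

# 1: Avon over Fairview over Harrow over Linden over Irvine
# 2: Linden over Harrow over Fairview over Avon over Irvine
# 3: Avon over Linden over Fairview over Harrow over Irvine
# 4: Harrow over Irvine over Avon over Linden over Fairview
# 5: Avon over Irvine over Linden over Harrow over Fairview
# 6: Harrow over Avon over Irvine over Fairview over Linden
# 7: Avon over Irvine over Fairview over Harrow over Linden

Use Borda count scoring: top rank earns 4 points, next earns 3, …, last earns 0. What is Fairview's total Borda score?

10

Borda scores:
  Irvine: 0 + 0 + 0 + 3 + 3 + 2 + 3 = 11
  Linden: 1 + 4 + 3 + 1 + 2 + 0 + 0 = 11
  Harrow: 2 + 3 + 1 + 4 + 1 + 4 + 1 = 16
  Fairview: 3 + 2 + 2 + 0 + 0 + 1 + 2 = 10
  Avon: 4 + 1 + 4 + 2 + 4 + 3 + 4 = 22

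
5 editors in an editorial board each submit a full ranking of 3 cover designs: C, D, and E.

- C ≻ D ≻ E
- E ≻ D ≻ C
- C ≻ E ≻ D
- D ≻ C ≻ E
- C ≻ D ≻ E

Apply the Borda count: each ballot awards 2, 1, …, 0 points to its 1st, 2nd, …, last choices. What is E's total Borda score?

3

Borda scores:
  C: 2 + 0 + 2 + 1 + 2 = 7
  D: 1 + 1 + 0 + 2 + 1 = 5
  E: 0 + 2 + 1 + 0 + 0 = 3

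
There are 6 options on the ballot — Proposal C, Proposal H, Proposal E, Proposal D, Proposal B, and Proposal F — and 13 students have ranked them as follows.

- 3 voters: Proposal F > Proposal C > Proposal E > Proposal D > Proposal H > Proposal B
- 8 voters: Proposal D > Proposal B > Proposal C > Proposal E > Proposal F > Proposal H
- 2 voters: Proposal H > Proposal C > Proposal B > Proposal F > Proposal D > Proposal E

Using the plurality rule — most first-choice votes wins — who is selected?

First-place vote totals:
  Proposal C: 0
  Proposal H: 2
  Proposal E: 0
  Proposal D: 8
  Proposal B: 0
  Proposal F: 3
Proposal D has the most first-place votes.

Proposal D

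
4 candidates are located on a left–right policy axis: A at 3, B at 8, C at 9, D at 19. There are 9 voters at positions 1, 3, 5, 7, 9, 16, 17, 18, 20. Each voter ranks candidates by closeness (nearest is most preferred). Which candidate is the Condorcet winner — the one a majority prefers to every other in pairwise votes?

With single-peaked preferences on a line, the Condorcet winner is the candidate closest to the median voter.
The median voter (position 9) is closest to C at 9.
Check: C vs A — voters closer to C: 6 of 9.

C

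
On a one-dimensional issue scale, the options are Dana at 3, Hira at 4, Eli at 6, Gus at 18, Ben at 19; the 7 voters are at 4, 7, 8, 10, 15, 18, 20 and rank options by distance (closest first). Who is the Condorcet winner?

Eli

With single-peaked preferences on a line, the Condorcet winner is the candidate closest to the median voter.
The median voter (position 10) is closest to Eli at 6.
Check: Eli vs Ben — voters closer to Eli: 4 of 7.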